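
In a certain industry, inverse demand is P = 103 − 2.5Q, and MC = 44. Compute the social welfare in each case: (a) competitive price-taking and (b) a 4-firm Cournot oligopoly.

Perfect competition: P = MC = 44, so 103 − 2.5Q = 44 and Q = 23.6.
CS = ½·(103 − 44)·23.6 = 696.2; PS = (44 − 44)·23.6 = 0; TS = 696.2.
Cournot with 4 identical firms: the symmetric best-response condition is 103 − 12.5q = 44. Each firm produces q = 4.72, total output Q = 18.88, price P = 55.8.
CS = ½·(103 − 55.8)·18.88 = 445.568; PS = (55.8 − 44)·18.88 = 222.784; TS = 668.352.

Competition: TS = 696.2; Cournot: TS = 668.352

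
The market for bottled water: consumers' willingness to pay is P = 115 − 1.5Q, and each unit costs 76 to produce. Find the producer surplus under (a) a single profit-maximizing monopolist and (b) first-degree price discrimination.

A monopolist chooses Q where MR = MC. MR = 115 − 3Q; setting this equal to 76 gives Q = 13 and P = 95.5.
PS = (95.5 − 76)·13 = 253.5.
A perfectly discriminating monopolist sells every unit with P(Q) ≥ MC(Q), so output equals the competitive quantity Q = 26. Each buyer pays their reservation price, so CS = 0 and the firm captures all surplus.
PS = ½·(115 − 76)·26 = 507.

Monopoly: PS = 253.5; Perfect PD: PS = 507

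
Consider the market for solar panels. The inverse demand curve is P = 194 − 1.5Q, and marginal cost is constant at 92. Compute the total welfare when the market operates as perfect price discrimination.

With perfect price discrimination, output is the efficient level Q = 68 (where demand meets MC), but every buyer pays their willingness to pay: CS = 0 and PS = total surplus.
TS = 3468 (equal to competitive TS).

TS = 3468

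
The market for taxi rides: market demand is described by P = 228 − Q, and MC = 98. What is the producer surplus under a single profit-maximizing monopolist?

The monopolist equates marginal revenue to marginal cost: 228 − 2Q = 98, so Q = 65. From demand, P = 163.
PS = (163 − 98)·65 = 4225.

PS = 4225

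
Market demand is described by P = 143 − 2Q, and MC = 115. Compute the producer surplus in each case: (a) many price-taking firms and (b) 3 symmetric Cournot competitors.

Competitive firms price at marginal cost: P = 115, giving Q = 14.
PS = (115 − 115)·14 = 0.
In a 3-firm Cournot equilibrium, symmetry and the first-order condition give q = (143 − 115)/(8) = 3.5. So Q = 10.5 and P = 122.
PS = (122 − 115)·10.5 = 73.5.

Competition: PS = 0; Cournot: PS = 73.5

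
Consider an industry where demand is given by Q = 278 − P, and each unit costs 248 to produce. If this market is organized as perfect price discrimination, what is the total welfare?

TS = 450

Inverting demand: P = 278 − Q.
A perfectly discriminating monopolist sells every unit with P(Q) ≥ MC(Q), so output equals the competitive quantity Q = 30. Each buyer pays their reservation price, so CS = 0 and the firm captures all surplus.
TS = 450 (equal to competitive TS).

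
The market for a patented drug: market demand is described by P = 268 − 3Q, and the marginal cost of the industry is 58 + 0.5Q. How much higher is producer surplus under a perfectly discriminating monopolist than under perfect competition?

Under competition P = MC: 268 − 3Q = 58 + 0.5Q ⇒ Q = 60, P = 88.
PS = P·Q − VC(Q) = 88·60 − (58·60 + ½·0.5·60²) = 900.
Under first-degree price discrimination the firm charges each unit its demand price and produces up to where P = MC, i.e. Q = 60. Consumer surplus is zero; producer surplus equals total surplus.
PS = ½·(268 − 58)·60 = 6300.
Change in producer surplus: 6300 − 900 = 5400.

PS rises by 5400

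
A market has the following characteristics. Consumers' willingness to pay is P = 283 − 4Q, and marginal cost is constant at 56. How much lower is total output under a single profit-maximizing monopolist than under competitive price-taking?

Total output falls by 28.375

Under competition P = MC = 56, so Q = (283 − 56)/4 = 56.75.
A monopolist chooses Q where MR = MC. MR = 283 − 8Q; setting this equal to 56 gives Q = 28.375 and P = 169.5.
Change in total output: 28.375 − 56.75 = −28.375.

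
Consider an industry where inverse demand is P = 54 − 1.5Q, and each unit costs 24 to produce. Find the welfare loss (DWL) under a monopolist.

DWL = 75

Competitive firms price at marginal cost: P = 24, giving Q = 20.
The monopolist equates marginal revenue to marginal cost: 54 − 3Q = 24, so Q = 10. From demand, P = 39.
DWL is the triangle between Q = 10 and Q = 20: ½·(20 − 10)·(39 − 24) = 75.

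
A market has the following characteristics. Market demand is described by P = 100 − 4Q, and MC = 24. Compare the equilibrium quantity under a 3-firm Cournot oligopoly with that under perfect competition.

In a 3-firm Cournot equilibrium, symmetry and the first-order condition give q = (100 − 24)/(16) = 4.75. So Q = 14.25 and P = 43.
Perfect competition: P = MC = 24, so 100 − 4Q = 24 and Q = 19.

Cournot: Q = 14.25; Competition: Q = 19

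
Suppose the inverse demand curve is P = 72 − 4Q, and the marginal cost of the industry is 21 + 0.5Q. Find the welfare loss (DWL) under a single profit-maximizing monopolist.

Competitive equilibrium sets price equal to marginal cost: 72 − 4Q = 21 + 0.5Q, so Q = 34/3 and P = 80/3.
A monopolist chooses Q where MR = MC. MR = 72 − 8Q; setting this equal to 21 + 0.5Q gives Q = 6 and P = 48.
CS = ½·(72 − 80/3)·34/3 = 2312/9; PS = (80/3·34/3 − 21·34/3 − ½·0.5·(34/3)²) = 289/9; TS = 289.
CS = ½·(72 − 48)·6 = 72; PS = (48·6 − 21·6 − ½·0.5·6²) = 153; TS = 225.
DWL = 289 − 225 = 64.

DWL = 64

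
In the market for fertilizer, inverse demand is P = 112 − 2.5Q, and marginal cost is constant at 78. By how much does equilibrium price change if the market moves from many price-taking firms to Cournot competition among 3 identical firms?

Perfect competition: P = MC = 78, so 112 − 2.5Q = 78 and Q = 13.6.
With 3 symmetric Cournot firms, each firm's FOC gives 112 − 10q = 78, so q = 3.4, Q = 3·3.4 = 10.2, and P = 86.5.
Change in equilibrium price: 86.5 − 78 = 8.5.

P rises by 8.5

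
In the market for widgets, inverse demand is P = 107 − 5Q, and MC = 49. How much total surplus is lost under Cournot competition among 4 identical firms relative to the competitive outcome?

Under competition P = MC = 49, so Q = (107 − 49)/5 = 11.6.
Cournot with 4 identical firms: the symmetric best-response condition is 107 − 25q = 49. Each firm produces q = 2.32, total output Q = 9.28, price P = 60.6.
DWL is the triangle between Q = 9.28 and Q = 11.6: ½·(11.6 − 9.28)·(60.6 − 49) = 13.456.

DWL = 13.456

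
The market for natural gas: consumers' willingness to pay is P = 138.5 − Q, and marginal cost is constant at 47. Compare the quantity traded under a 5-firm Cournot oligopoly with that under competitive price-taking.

Cournot: Q = 76.25; Competition: Q = 91.5

With 5 symmetric Cournot firms, each firm's FOC gives 138.5 − 6q = 47, so q = 15.25, Q = 5·15.25 = 76.25, and P = 62.25.
Under competition P = MC = 47, so Q = (138.5 − 47)/1 = 91.5.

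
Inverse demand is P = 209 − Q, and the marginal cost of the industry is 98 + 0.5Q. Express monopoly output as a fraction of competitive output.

Q_m/Q_c = 0.6

The monopolist equates marginal revenue to marginal cost: 209 − 2Q = 98 + 0.5Q, so Q = 44.4. From demand, P = 164.6.
Competitive equilibrium sets price equal to marginal cost: 209 − Q = 98 + 0.5Q, so Q = 74 and P = 135.
Ratio Q_m/Q_c = 44.4/74 = 0.6.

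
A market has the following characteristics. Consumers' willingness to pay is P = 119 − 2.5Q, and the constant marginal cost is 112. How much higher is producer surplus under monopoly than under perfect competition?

PS rises by 4.9

Under competition P = MC = 112, so Q = (119 − 112)/2.5 = 2.8.
PS = (112 − 112)·2.8 = 0.
The monopolist equates marginal revenue to marginal cost: 119 − 5Q = 112, so Q = 1.4. From demand, P = 115.5.
PS = (115.5 − 112)·1.4 = 4.9.
Change in producer surplus: 4.9 − 0 = 4.9.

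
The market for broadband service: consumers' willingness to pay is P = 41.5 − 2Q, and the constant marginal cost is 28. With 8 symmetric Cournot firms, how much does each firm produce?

In a 8-firm Cournot equilibrium, symmetry and the first-order condition give q = (41.5 − 28)/(18) = 0.75. So Q = 6 and P = 29.5.

q_i = 0.75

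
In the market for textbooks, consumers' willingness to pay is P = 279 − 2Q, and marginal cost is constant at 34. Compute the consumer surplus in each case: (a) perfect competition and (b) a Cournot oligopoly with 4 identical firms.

Competition: CS = 15006.25; Cournot: CS = 9604

Competitive firms price at marginal cost: P = 34, giving Q = 122.5.
CS = ½·(279 − 34)·122.5 = 15006.25.
Cournot with 4 identical firms: the symmetric best-response condition is 279 − 10q = 34. Each firm produces q = 24.5, total output Q = 98, price P = 83.
CS = ½·(279 − 83)·98 = 9604.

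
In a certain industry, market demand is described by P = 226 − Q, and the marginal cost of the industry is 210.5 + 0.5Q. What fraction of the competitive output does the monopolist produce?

The monopolist equates marginal revenue to marginal cost: 226 − 2Q = 210.5 + 0.5Q, so Q = 6.2. From demand, P = 219.8.
Competitive equilibrium sets price equal to marginal cost: 226 − Q = 210.5 + 0.5Q, so Q = 31/3 and P = 647/3.
Ratio Q_m/Q_c = 6.2/(31/3) = 0.6.

Q_m/Q_c = 0.6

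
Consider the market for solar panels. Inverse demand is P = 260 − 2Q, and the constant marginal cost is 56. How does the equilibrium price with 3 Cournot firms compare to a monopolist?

Cournot: P = 107; Monopoly: P = 158

Cournot with 3 identical firms: the symmetric best-response condition is 260 − 8q = 56. Each firm produces q = 25.5, total output Q = 76.5, price P = 107.
A monopolist chooses Q where MR = MC. MR = 260 − 4Q; setting this equal to 56 gives Q = 51 and P = 158.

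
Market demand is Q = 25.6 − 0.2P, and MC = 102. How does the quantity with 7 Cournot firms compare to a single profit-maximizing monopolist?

Inverting demand: P = 128 − 5Q.
In a 7-firm Cournot equilibrium, symmetry and the first-order condition give q = (128 − 102)/(40) = 0.65. So Q = 4.55 and P = 105.25.
The monopolist equates marginal revenue to marginal cost: 128 − 10Q = 102, so Q = 2.6. From demand, P = 115.

Cournot: Q = 4.55; Monopoly: Q = 2.6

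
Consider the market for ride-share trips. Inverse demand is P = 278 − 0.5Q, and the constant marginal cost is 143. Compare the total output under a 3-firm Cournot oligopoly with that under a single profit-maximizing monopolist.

Cournot: Q = 202.5; Monopoly: Q = 135

With 3 symmetric Cournot firms, each firm's FOC gives 278 − 2q = 143, so q = 67.5, Q = 3·67.5 = 202.5, and P = 176.75.
A monopolist chooses Q where MR = MC. MR = 278 − Q; setting this equal to 143 gives Q = 135 and P = 210.5.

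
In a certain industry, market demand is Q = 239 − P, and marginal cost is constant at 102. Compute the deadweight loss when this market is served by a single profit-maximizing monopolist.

DWL = 2346.125

Inverting demand: P = 239 − Q.
Competitive firms price at marginal cost: P = 102, giving Q = 137.
Monopoly sets MR = MC: 239 − 2Q = 102 ⇒ Q = 68.5, P = 239 − 68.5 = 170.5.
DWL is the triangle between Q = 68.5 and Q = 137: ½·(137 − 68.5)·(170.5 − 102) = 2346.125.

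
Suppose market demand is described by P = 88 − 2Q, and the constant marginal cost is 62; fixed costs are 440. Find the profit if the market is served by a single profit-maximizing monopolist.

Monopoly sets MR = MC: 88 − 4Q = 62 ⇒ Q = 6.5, P = 88 − 2·6.5 = 75.
Profit = (75 − 62)·6.5 − 440 = −355.5.

Profit = −355.5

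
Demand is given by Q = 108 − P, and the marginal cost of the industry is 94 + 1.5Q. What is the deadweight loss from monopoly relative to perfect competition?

Inverting demand: P = 108 − Q.
Under competition P = MC: 108 − Q = 94 + 1.5Q ⇒ Q = 5.6, P = 102.4.
Monopoly sets MR = MC: 108 − 2Q = 94 + 1.5Q ⇒ Q = 4, P = 108 − 4 = 104.
CS = ½·(108 − 102.4)·5.6 = 15.68; PS = (102.4·5.6 − 94·5.6 − ½·1.5·5.6²) = 23.52; TS = 39.2.
CS = ½·(108 − 104)·4 = 8; PS = (104·4 − 94·4 − ½·1.5·4²) = 28; TS = 36.
DWL = 39.2 − 36 = 3.2.

DWL = 3.2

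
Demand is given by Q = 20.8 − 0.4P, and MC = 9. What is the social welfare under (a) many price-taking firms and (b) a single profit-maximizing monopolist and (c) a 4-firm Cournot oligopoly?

Competition: TS = 369.8; Monopoly: TS = 277.35; Cournot: TS = 355.008

Inverting demand: P = 52 − 2.5Q.
Under competition P = MC = 9, so Q = (52 − 9)/2.5 = 17.2.
CS = ½·(52 − 9)·17.2 = 369.8; PS = (9 − 9)·17.2 = 0; TS = 369.8.
Monopoly sets MR = MC: 52 − 5Q = 9 ⇒ Q = 8.6, P = 52 − 2.5·8.6 = 30.5.
CS = ½·(52 − 30.5)·8.6 = 92.45; PS = (30.5 − 9)·8.6 = 184.9; TS = 277.35.
With 4 symmetric Cournot firms, each firm's FOC gives 52 − 12.5q = 9, so q = 3.44, Q = 4·3.44 = 13.76, and P = 17.6.
CS = ½·(52 − 17.6)·13.76 = 236.672; PS = (17.6 − 9)·13.76 = 118.336; TS = 355.008.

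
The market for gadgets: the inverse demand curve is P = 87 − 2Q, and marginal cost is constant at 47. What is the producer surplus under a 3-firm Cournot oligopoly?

In a 3-firm Cournot equilibrium, symmetry and the first-order condition give q = (87 − 47)/(8) = 5. So Q = 15 and P = 57.
PS = (57 − 47)·15 = 150.

PS = 150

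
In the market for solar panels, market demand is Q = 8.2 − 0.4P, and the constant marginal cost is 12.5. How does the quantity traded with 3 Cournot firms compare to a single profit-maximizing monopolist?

Cournot: Q = 2.4; Monopoly: Q = 1.6

Inverting demand: P = 20.5 − 2.5Q.
In a 3-firm Cournot equilibrium, symmetry and the first-order condition give q = (20.5 − 12.5)/(10) = 0.8. So Q = 2.4 and P = 14.5.
Monopoly sets MR = MC: 20.5 − 5Q = 12.5 ⇒ Q = 1.6, P = 20.5 − 2.5·1.6 = 16.5.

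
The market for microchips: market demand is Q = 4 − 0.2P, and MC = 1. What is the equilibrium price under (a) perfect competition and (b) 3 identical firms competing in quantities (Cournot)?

Competition: P = 1; Cournot: P = 5.75

Inverting demand: P = 20 − 5Q.
Perfect competition: P = MC = 1, so 20 − 5Q = 1 and Q = 3.8.
With 3 symmetric Cournot firms, each firm's FOC gives 20 − 20q = 1, so q = 0.95, Q = 3·0.95 = 2.85, and P = 5.75.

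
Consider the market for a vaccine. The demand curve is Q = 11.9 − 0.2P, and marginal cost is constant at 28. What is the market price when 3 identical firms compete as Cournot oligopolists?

P = 35.875

Inverting demand: P = 59.5 − 5Q.
With 3 symmetric Cournot firms, each firm's FOC gives 59.5 − 20q = 28, so q = 1.575, Q = 3·1.575 = 4.725, and P = 35.875.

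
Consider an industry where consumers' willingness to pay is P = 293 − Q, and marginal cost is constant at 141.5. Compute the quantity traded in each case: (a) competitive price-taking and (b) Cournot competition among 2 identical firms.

Perfect competition: P = MC = 141.5, so 293 − Q = 141.5 and Q = 151.5.
Cournot with 2 identical firms: the symmetric best-response condition is 293 − 3q = 141.5. Each firm produces q = 50.5, total output Q = 101, price P = 192.

Competition: Q = 151.5; Cournot: Q = 101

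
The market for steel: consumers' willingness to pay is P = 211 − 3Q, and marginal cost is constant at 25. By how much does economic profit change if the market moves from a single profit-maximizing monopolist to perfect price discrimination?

A monopolist chooses Q where MR = MC. MR = 211 − 6Q; setting this equal to 25 gives Q = 31 and P = 118.
Profit = (118 − 25)·31 = 2883.
A perfectly discriminating monopolist sells every unit with P(Q) ≥ MC(Q), so output equals the competitive quantity Q = 62. Each buyer pays their reservation price, so CS = 0 and the firm captures all surplus.
PS equals the full surplus area, 5766. Profit = 5766 = 5766.
Change in economic profit: 5766 − 2883 = 2883.

π rises by 2883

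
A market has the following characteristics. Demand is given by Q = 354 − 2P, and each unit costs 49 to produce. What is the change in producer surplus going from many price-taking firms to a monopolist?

Inverting demand: P = 177 − 0.5Q.
Perfect competition: P = MC = 49, so 177 − 0.5Q = 49 and Q = 256.
PS = (49 − 49)·256 = 0.
The monopolist equates marginal revenue to marginal cost: 177 − Q = 49, so Q = 128. From demand, P = 113.
PS = (113 − 49)·128 = 8192.
Change in producer surplus: 8192 − 0 = 8192.

Producer surplus rises by 8192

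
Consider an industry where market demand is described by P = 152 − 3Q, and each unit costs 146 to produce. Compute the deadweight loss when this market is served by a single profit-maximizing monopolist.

DWL = 1.5

Competitive firms price at marginal cost: P = 146, giving Q = 2.
Monopoly sets MR = MC: 152 − 6Q = 146 ⇒ Q = 1, P = 152 − 3·1 = 149.
DWL is the triangle between Q = 1 and Q = 2: ½·(2 − 1)·(149 − 146) = 1.5.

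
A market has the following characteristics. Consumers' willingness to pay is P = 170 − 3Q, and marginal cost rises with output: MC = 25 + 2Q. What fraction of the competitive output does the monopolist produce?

A monopolist chooses Q where MR = MC. MR = 170 − 6Q; setting this equal to 25 + 2Q gives Q = 18.125 and P = 115.625.
Under competition P = MC: 170 − 3Q = 25 + 2Q ⇒ Q = 29, P = 83.
Ratio Q_m/Q_c = 18.125/29 = 0.625.

Q_m/Q_c = 0.625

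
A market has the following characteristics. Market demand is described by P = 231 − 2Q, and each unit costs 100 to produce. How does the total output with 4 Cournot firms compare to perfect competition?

With 4 symmetric Cournot firms, each firm's FOC gives 231 − 10q = 100, so q = 13.1, Q = 4·13.1 = 52.4, and P = 126.2.
Competitive firms price at marginal cost: P = 100, giving Q = 65.5.

Cournot: Q = 52.4; Competition: Q = 65.5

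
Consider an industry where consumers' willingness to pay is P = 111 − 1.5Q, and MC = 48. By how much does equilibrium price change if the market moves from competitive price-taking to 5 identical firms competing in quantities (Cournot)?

P rises by 10.5

Competitive firms price at marginal cost: P = 48, giving Q = 42.
With 5 symmetric Cournot firms, each firm's FOC gives 111 − 9q = 48, so q = 7, Q = 5·7 = 35, and P = 58.5.
Change in equilibrium price: 58.5 − 48 = 10.5.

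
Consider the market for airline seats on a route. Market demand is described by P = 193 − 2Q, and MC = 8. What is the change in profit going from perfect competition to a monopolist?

Profit rises by 4278.125

Under competition P = MC = 8, so Q = (193 − 8)/2 = 92.5.
Profit = (8 − 8)·92.5 = 0.
A monopolist chooses Q where MR = MC. MR = 193 − 4Q; setting this equal to 8 gives Q = 46.25 and P = 100.5.
Profit = (100.5 − 8)·46.25 = 4278.125.
Change in profit: 4278.125 − 0 = 4278.125.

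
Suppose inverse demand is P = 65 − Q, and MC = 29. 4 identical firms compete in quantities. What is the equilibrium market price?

In a 4-firm Cournot equilibrium, symmetry and the first-order condition give q = (65 − 29)/(5) = 7.2. So Q = 28.8 and P = 36.2.

P = 36.2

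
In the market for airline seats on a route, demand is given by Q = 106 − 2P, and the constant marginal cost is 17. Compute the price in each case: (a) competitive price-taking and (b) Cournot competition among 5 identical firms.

Inverting demand: P = 53 − 0.5Q.
Perfect competition: P = MC = 17, so 53 − 0.5Q = 17 and Q = 72.
In a 5-firm Cournot equilibrium, symmetry and the first-order condition give q = (53 − 17)/(3) = 12. So Q = 60 and P = 23.

Competition: P = 17; Cournot: P = 23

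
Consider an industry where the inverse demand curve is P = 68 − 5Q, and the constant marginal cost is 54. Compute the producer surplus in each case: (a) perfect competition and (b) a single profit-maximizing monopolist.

Under competition P = MC = 54, so Q = (68 − 54)/5 = 2.8.
PS = (54 − 54)·2.8 = 0.
A monopolist chooses Q where MR = MC. MR = 68 − 10Q; setting this equal to 54 gives Q = 1.4 and P = 61.
PS = (61 − 54)·1.4 = 9.8.

Competition: PS = 0; Monopoly: PS = 9.8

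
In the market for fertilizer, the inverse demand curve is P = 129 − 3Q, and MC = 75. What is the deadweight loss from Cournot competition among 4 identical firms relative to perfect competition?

DWL = 19.44

Perfect competition: P = MC = 75, so 129 − 3Q = 75 and Q = 18.
In a 4-firm Cournot equilibrium, symmetry and the first-order condition give q = (129 − 75)/(15) = 3.6. So Q = 14.4 and P = 85.8.
DWL is the triangle between Q = 14.4 and Q = 18: ½·(18 − 14.4)·(85.8 − 75) = 19.44.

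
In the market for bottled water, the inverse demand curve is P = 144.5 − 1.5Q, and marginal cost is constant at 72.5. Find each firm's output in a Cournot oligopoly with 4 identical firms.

q_i = 9.6

In a 4-firm Cournot equilibrium, symmetry and the first-order condition give q = (144.5 − 72.5)/(7.5) = 9.6. So Q = 38.4 and P = 86.9.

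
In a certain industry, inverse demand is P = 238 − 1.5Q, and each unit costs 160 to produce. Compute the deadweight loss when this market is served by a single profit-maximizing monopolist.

DWL = 507

Competitive firms price at marginal cost: P = 160, giving Q = 52.
A monopolist chooses Q where MR = MC. MR = 238 − 3Q; setting this equal to 160 gives Q = 26 and P = 199.
DWL is the triangle between Q = 26 and Q = 52: ½·(52 − 26)·(199 − 160) = 507.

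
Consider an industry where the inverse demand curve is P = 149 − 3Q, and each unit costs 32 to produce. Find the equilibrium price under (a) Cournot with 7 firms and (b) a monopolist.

With 7 symmetric Cournot firms, each firm's FOC gives 149 − 24q = 32, so q = 4.875, Q = 7·4.875 = 34.125, and P = 46.625.
Monopoly sets MR = MC: 149 − 6Q = 32 ⇒ Q = 19.5, P = 149 − 3·19.5 = 90.5.

Cournot: P = 46.625; Monopoly: P = 90.5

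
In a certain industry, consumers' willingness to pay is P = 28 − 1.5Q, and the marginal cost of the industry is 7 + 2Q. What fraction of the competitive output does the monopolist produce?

Monopoly sets MR = MC: 28 − 3Q = 7 + 2Q ⇒ Q = 4.2, P = 28 − 1.5·4.2 = 21.7.
Competitive equilibrium sets price equal to marginal cost: 28 − 1.5Q = 7 + 2Q, so Q = 6 and P = 19.
Ratio Q_m/Q_c = 4.2/6 = 0.7.

Q_m/Q_c = 0.7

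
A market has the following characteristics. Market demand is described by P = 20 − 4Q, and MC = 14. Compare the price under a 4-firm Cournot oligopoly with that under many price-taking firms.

With 4 symmetric Cournot firms, each firm's FOC gives 20 − 20q = 14, so q = 0.3, Q = 4·0.3 = 1.2, and P = 15.2.
Under competition P = MC = 14, so Q = (20 − 14)/4 = 1.5.

Cournot: P = 15.2; Competition: P = 14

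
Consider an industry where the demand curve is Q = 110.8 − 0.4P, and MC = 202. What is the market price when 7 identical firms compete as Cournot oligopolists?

Inverting demand: P = 277 − 2.5Q.
Cournot with 7 identical firms: the symmetric best-response condition is 277 − 20q = 202. Each firm produces q = 3.75, total output Q = 26.25, price P = 211.375.

P = 211.375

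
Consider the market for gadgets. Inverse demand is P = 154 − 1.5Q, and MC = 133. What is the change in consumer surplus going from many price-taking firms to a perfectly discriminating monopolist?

CS falls by 147

Perfect competition: P = MC = 133, so 154 − 1.5Q = 133 and Q = 14.
CS = ½·(154 − 133)·14 = 147.
A perfectly discriminating monopolist sells every unit with P(Q) ≥ MC(Q), so output equals the competitive quantity Q = 14. Each buyer pays their reservation price, so CS = 0 and the firm captures all surplus.
CS = 0.
Change in consumer surplus: 0 − 147 = −147.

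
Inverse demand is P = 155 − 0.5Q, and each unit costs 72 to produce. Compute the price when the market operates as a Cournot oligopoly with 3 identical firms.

Cournot with 3 identical firms: the symmetric best-response condition is 155 − 2q = 72. Each firm produces q = 41.5, total output Q = 124.5, price P = 92.75.

P = 92.75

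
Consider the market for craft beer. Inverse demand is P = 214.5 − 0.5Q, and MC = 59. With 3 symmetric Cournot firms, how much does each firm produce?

q_i = 77.75

In a 3-firm Cournot equilibrium, symmetry and the first-order condition give q = (214.5 − 59)/(2) = 77.75. So Q = 233.25 and P = 97.875.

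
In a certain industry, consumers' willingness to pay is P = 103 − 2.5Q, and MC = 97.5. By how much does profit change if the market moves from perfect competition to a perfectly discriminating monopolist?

Perfect competition: P = MC = 97.5, so 103 − 2.5Q = 97.5 and Q = 2.2.
Profit = (97.5 − 97.5)·2.2 = 0.
Under first-degree price discrimination the firm charges each unit its demand price and produces up to where P = MC, i.e. Q = 2.2. Consumer surplus is zero; producer surplus equals total surplus.
PS equals the full surplus area, 6.05. Profit = 6.05 = 6.05.
Change in profit: 6.05 − 0 = 6.05.

Profit rises by 6.05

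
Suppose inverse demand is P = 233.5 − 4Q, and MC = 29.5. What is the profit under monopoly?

A monopolist chooses Q where MR = MC. MR = 233.5 − 8Q; setting this equal to 29.5 gives Q = 25.5 and P = 131.5.
Profit = (131.5 − 29.5)·25.5 = 2601.

Profit = 2601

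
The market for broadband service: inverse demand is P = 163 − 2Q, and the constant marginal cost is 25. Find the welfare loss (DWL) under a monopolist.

DWL = 1190.25

Perfect competition: P = MC = 25, so 163 − 2Q = 25 and Q = 69.
The monopolist equates marginal revenue to marginal cost: 163 − 4Q = 25, so Q = 34.5. From demand, P = 94.
DWL is the triangle between Q = 34.5 and Q = 69: ½·(69 − 34.5)·(94 − 25) = 1190.25.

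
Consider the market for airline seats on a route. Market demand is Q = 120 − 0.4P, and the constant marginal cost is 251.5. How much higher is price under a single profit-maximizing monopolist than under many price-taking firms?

Inverting demand: P = 300 − 2.5Q.
Under competition P = MC = 251.5, so Q = (300 − 251.5)/2.5 = 19.4.
The monopolist equates marginal revenue to marginal cost: 300 − 5Q = 251.5, so Q = 9.7. From demand, P = 275.75.
Change in price: 275.75 − 251.5 = 24.25.

P rises by 24.25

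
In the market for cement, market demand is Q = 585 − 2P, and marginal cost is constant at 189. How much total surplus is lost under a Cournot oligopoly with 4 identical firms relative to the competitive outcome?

DWL = 428.49

Inverting demand: P = 292.5 − 0.5Q.
Under competition P = MC = 189, so Q = (292.5 − 189)/0.5 = 207.
With 4 symmetric Cournot firms, each firm's FOC gives 292.5 − 2.5q = 189, so q = 41.4, Q = 4·41.4 = 165.6, and P = 209.7.
DWL is the triangle between Q = 165.6 and Q = 207: ½·(207 − 165.6)·(209.7 − 189) = 428.49.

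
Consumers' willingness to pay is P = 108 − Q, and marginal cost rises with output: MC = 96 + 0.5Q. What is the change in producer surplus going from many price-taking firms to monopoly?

Producer surplus rises by 12.8

Competitive equilibrium sets price equal to marginal cost: 108 − Q = 96 + 0.5Q, so Q = 8 and P = 100.
PS = P·Q − VC(Q) = 100·8 − (96·8 + ½·0.5·8²) = 16.
Monopoly sets MR = MC: 108 − 2Q = 96 + 0.5Q ⇒ Q = 4.8, P = 108 − 4.8 = 103.2.
PS = P·Q − VC(Q) = 103.2·4.8 − (96·4.8 + ½·0.5·4.8²) = 28.8.
Change in producer surplus: 28.8 − 16 = 12.8.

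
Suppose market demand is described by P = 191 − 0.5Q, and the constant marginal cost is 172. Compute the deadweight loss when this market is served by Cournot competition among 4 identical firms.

DWL = 14.44

Perfect competition: P = MC = 172, so 191 − 0.5Q = 172 and Q = 38.
In a 4-firm Cournot equilibrium, symmetry and the first-order condition give q = (191 − 172)/(2.5) = 7.6. So Q = 30.4 and P = 175.8.
DWL is the triangle between Q = 30.4 and Q = 38: ½·(38 − 30.4)·(175.8 − 172) = 14.44.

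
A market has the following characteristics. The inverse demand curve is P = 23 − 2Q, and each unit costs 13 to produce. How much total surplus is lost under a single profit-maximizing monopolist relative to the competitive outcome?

DWL = 6.25

Under competition P = MC = 13, so Q = (23 − 13)/2 = 5.
The monopolist equates marginal revenue to marginal cost: 23 − 4Q = 13, so Q = 2.5. From demand, P = 18.
DWL is the triangle between Q = 2.5 and Q = 5: ½·(5 − 2.5)·(18 − 13) = 6.25.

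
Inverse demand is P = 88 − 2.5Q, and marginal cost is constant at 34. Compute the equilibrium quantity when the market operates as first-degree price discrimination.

Q = 21.6

Under first-degree price discrimination the firm charges each unit its demand price and produces up to where P = MC, i.e. Q = 21.6. Consumer surplus is zero; producer surplus equals total surplus.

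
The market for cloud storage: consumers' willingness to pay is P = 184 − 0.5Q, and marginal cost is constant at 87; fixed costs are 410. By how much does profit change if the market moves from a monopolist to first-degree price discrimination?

π rises by 4704.5

Monopoly sets MR = MC: 184 − Q = 87 ⇒ Q = 97, P = 184 − 0.5·97 = 135.5.
Profit = (135.5 − 87)·97 − 410 = 4294.5.
A perfectly discriminating monopolist sells every unit with P(Q) ≥ MC(Q), so output equals the competitive quantity Q = 194. Each buyer pays their reservation price, so CS = 0 and the firm captures all surplus.
PS equals the full surplus area, 9409. Profit = 9409 − 410 = 8999.
Change in profit: 8999 − 4294.5 = 4704.5.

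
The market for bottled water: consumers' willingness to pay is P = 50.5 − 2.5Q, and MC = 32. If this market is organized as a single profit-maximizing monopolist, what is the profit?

Profit = 34.225

The monopolist equates marginal revenue to marginal cost: 50.5 − 5Q = 32, so Q = 3.7. From demand, P = 41.25.
Profit = (41.25 − 32)·3.7 = 34.225.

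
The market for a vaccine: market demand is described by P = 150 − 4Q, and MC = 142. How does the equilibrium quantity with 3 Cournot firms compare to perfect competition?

Cournot: Q = 1.5; Competition: Q = 2

Cournot with 3 identical firms: the symmetric best-response condition is 150 − 16q = 142. Each firm produces q = 0.5, total output Q = 1.5, price P = 144.
Under competition P = MC = 142, so Q = (150 − 142)/4 = 2.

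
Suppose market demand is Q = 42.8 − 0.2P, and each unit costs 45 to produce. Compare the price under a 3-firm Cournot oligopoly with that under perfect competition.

Inverting demand: P = 214 − 5Q.
Cournot with 3 identical firms: the symmetric best-response condition is 214 − 20q = 45. Each firm produces q = 8.45, total output Q = 25.35, price P = 87.25.
Perfect competition: P = MC = 45, so 214 − 5Q = 45 and Q = 33.8.

Cournot: P = 87.25; Competition: P = 45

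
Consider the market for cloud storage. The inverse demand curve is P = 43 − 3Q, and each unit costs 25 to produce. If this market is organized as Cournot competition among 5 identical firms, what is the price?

Cournot with 5 identical firms: the symmetric best-response condition is 43 − 18q = 25. Each firm produces q = 1, total output Q = 5, price P = 28.

P = 28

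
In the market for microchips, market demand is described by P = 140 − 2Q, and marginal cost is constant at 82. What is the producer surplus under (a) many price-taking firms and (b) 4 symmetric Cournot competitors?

Perfect competition: P = MC = 82, so 140 − 2Q = 82 and Q = 29.
PS = (82 − 82)·29 = 0.
With 4 symmetric Cournot firms, each firm's FOC gives 140 − 10q = 82, so q = 5.8, Q = 4·5.8 = 23.2, and P = 93.6.
PS = (93.6 − 82)·23.2 = 269.12.

Competition: PS = 0; Cournot: PS = 269.12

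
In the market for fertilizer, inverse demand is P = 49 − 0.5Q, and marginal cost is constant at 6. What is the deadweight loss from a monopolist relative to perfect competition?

Competitive firms price at marginal cost: P = 6, giving Q = 86.
A monopolist chooses Q where MR = MC. MR = 49 − Q; setting this equal to 6 gives Q = 43 and P = 27.5.
DWL is the triangle between Q = 43 and Q = 86: ½·(86 − 43)·(27.5 − 6) = 462.25.

DWL = 462.25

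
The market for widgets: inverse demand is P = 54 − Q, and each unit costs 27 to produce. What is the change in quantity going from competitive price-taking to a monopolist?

Perfect competition: P = MC = 27, so 54 − Q = 27 and Q = 27.
A monopolist chooses Q where MR = MC. MR = 54 − 2Q; setting this equal to 27 gives Q = 13.5 and P = 40.5.
Change in quantity: 13.5 − 27 = −13.5.

Quantity falls by 13.5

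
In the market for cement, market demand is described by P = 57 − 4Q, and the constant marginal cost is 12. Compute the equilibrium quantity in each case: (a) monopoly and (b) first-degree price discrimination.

Monopoly: Q = 5.625; Perfect PD: Q = 11.25

A monopolist chooses Q where MR = MC. MR = 57 − 8Q; setting this equal to 12 gives Q = 5.625 and P = 34.5.
Under first-degree price discrimination the firm charges each unit its demand price and produces up to where P = MC, i.e. Q = 11.25. Consumer surplus is zero; producer surplus equals total surplus.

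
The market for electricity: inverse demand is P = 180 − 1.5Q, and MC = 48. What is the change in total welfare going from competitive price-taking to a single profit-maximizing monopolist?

Perfect competition: P = MC = 48, so 180 − 1.5Q = 48 and Q = 88.
CS = ½·(180 − 48)·88 = 5808; PS = (48 − 48)·88 = 0; TS = 5808.
Monopoly sets MR = MC: 180 − 3Q = 48 ⇒ Q = 44, P = 180 − 1.5·44 = 114.
CS = ½·(180 − 114)·44 = 1452; PS = (114 − 48)·44 = 2904; TS = 4356.
Change in total welfare: 4356 − 5808 = −1452.

TS falls by 1452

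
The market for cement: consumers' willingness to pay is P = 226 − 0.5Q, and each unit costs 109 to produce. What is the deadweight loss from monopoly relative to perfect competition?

Under competition P = MC = 109, so Q = (226 − 109)/0.5 = 234.
The monopolist equates marginal revenue to marginal cost: 226 − Q = 109, so Q = 117. From demand, P = 167.5.
DWL is the triangle between Q = 117 and Q = 234: ½·(234 − 117)·(167.5 − 109) = 3422.25.

DWL = 3422.25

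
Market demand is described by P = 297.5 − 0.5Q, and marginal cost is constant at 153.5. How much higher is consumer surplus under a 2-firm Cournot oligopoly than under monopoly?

Consumer surplus rises by 4032

Monopoly sets MR = MC: 297.5 − Q = 153.5 ⇒ Q = 144, P = 297.5 − 0.5·144 = 225.5.
CS = ½·(297.5 − 225.5)·144 = 5184.
Cournot with 2 identical firms: the symmetric best-response condition is 297.5 − 1.5q = 153.5. Each firm produces q = 96, total output Q = 192, price P = 201.5.
CS = ½·(297.5 − 201.5)·192 = 9216.
Change in consumer surplus: 9216 − 5184 = 4032.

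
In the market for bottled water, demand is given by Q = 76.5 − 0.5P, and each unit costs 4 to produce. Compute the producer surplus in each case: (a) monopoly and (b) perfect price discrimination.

Monopoly: PS = 2775.125; Perfect PD: PS = 5550.25

Inverting demand: P = 153 − 2Q.
Monopoly sets MR = MC: 153 − 4Q = 4 ⇒ Q = 37.25, P = 153 − 2·37.25 = 78.5.
PS = (78.5 − 4)·37.25 = 2775.125.
A perfectly discriminating monopolist sells every unit with P(Q) ≥ MC(Q), so output equals the competitive quantity Q = 74.5. Each buyer pays their reservation price, so CS = 0 and the firm captures all surplus.
PS = ½·(153 − 4)·74.5 = 5550.25.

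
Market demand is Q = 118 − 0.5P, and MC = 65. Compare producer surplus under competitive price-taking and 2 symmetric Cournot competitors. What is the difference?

Inverting demand: P = 236 − 2Q.
Competitive firms price at marginal cost: P = 65, giving Q = 85.5.
PS = (65 − 65)·85.5 = 0.
In a 2-firm Cournot equilibrium, symmetry and the first-order condition give q = (236 − 65)/(6) = 28.5. So Q = 57 and P = 122.
PS = (122 − 65)·57 = 3249.
Change in producer surplus: 3249 − 0 = 3249.

Producer surplus rises by 3249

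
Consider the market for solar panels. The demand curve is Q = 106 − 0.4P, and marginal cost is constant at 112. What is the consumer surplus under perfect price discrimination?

Inverting demand: P = 265 − 2.5Q.
Under first-degree price discrimination the firm charges each unit its demand price and produces up to where P = MC, i.e. Q = 61.2. Consumer surplus is zero; producer surplus equals total surplus.
CS = 0.

CS = 0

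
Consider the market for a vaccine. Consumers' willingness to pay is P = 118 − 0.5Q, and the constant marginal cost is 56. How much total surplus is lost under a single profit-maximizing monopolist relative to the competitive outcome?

Competitive firms price at marginal cost: P = 56, giving Q = 124.
Monopoly sets MR = MC: 118 − Q = 56 ⇒ Q = 62, P = 118 − 0.5·62 = 87.
DWL is the triangle between Q = 62 and Q = 124: ½·(124 − 62)·(87 − 56) = 961.

DWL = 961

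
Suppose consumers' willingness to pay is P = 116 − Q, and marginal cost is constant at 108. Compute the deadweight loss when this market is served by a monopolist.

Under competition P = MC = 108, so Q = (116 − 108)/1 = 8.
A monopolist chooses Q where MR = MC. MR = 116 − 2Q; setting this equal to 108 gives Q = 4 and P = 112.
DWL is the triangle between Q = 4 and Q = 8: ½·(8 − 4)·(112 − 108) = 8.

DWL = 8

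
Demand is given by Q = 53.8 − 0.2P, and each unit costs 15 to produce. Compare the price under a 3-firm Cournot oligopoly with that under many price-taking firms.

Cournot: P = 78.5; Competition: P = 15

Inverting demand: P = 269 − 5Q.
In a 3-firm Cournot equilibrium, symmetry and the first-order condition give q = (269 − 15)/(20) = 12.7. So Q = 38.1 and P = 78.5.
Perfect competition: P = MC = 15, so 269 − 5Q = 15 and Q = 50.8.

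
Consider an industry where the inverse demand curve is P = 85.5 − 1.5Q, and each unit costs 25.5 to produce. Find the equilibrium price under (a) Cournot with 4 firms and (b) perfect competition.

Cournot with 4 identical firms: the symmetric best-response condition is 85.5 − 7.5q = 25.5. Each firm produces q = 8, total output Q = 32, price P = 37.5.
Competitive firms price at marginal cost: P = 25.5, giving Q = 40.

Cournot: P = 37.5; Competition: P = 25.5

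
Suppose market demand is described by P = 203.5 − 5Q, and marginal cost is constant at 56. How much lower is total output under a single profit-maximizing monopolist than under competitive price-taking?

Competitive firms price at marginal cost: P = 56, giving Q = 29.5.
A monopolist chooses Q where MR = MC. MR = 203.5 − 10Q; setting this equal to 56 gives Q = 14.75 and P = 129.75.
Change in total output: 14.75 − 29.5 = −14.75.

Q falls by 14.75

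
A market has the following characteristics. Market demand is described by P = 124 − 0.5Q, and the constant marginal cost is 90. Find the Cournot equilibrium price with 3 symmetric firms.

P = 98.5

In a 3-firm Cournot equilibrium, symmetry and the first-order condition give q = (124 − 90)/(2) = 17. So Q = 51 and P = 98.5.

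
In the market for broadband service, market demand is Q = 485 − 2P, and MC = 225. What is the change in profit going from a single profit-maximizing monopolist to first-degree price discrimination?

Inverting demand: P = 242.5 − 0.5Q.
The monopolist equates marginal revenue to marginal cost: 242.5 − Q = 225, so Q = 17.5. From demand, P = 233.75.
Profit = (233.75 − 225)·17.5 = 153.125.
With perfect price discrimination, output is the efficient level Q = 35 (where demand meets MC), but every buyer pays their willingness to pay: CS = 0 and PS = total surplus.
PS equals the full surplus area, 306.25. Profit = 306.25 = 306.25.
Change in profit: 306.25 − 153.125 = 153.125.

Profit rises by 153.125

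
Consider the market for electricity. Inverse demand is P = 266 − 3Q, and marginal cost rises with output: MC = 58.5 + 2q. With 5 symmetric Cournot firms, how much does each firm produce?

q_i = 10.375

With 5 symmetric Cournot firms, each firm's FOC gives 266 − 18q = 58.5 + 2q, so q = 10.375, Q = 5·10.375 = 51.875, and P = 110.375.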